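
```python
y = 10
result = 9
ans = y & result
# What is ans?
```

Answer: 8

Derivation:
Trace (tracking ans):
y = 10  # -> y = 10
result = 9  # -> result = 9
ans = y & result  # -> ans = 8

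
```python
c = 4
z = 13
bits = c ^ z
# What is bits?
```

Trace (tracking bits):
c = 4  # -> c = 4
z = 13  # -> z = 13
bits = c ^ z  # -> bits = 9

Answer: 9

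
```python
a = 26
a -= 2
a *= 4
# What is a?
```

Trace (tracking a):
a = 26  # -> a = 26
a -= 2  # -> a = 24
a *= 4  # -> a = 96

Answer: 96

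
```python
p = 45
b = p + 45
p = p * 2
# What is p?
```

Answer: 90

Derivation:
Trace (tracking p):
p = 45  # -> p = 45
b = p + 45  # -> b = 90
p = p * 2  # -> p = 90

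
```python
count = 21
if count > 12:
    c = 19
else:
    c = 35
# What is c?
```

Answer: 19

Derivation:
Trace (tracking c):
count = 21  # -> count = 21
if count > 12:  # condition is True
    c = 19  # -> c = 19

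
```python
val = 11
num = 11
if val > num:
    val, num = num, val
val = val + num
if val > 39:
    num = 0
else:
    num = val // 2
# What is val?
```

Trace (tracking val):
val = 11  # -> val = 11
num = 11  # -> num = 11
if val > num:  # condition is False
val = val + num  # -> val = 22
if val > 39:  # condition is False
else:
    num = val // 2  # -> num = 11

Answer: 22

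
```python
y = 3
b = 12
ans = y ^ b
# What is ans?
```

Trace (tracking ans):
y = 3  # -> y = 3
b = 12  # -> b = 12
ans = y ^ b  # -> ans = 15

Answer: 15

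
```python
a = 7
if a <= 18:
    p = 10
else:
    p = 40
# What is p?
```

Trace (tracking p):
a = 7  # -> a = 7
if a <= 18:  # condition is True
    p = 10  # -> p = 10

Answer: 10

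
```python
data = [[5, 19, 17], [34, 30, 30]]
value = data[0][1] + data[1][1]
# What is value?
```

Answer: 49

Derivation:
Trace (tracking value):
data = [[5, 19, 17], [34, 30, 30]]  # -> data = [[5, 19, 17], [34, 30, 30]]
value = data[0][1] + data[1][1]  # -> value = 49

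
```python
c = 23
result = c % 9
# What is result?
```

Answer: 5

Derivation:
Trace (tracking result):
c = 23  # -> c = 23
result = c % 9  # -> result = 5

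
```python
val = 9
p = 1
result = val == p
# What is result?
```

Answer: False

Derivation:
Trace (tracking result):
val = 9  # -> val = 9
p = 1  # -> p = 1
result = val == p  # -> result = False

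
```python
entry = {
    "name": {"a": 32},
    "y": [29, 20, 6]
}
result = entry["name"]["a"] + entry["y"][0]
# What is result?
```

Answer: 61

Derivation:
Trace (tracking result):
entry = {'name': {'a': 32}, 'y': [29, 20, 6]}  # -> entry = {'name': {'a': 32}, 'y': [29, 20, 6]}
result = entry['name']['a'] + entry['y'][0]  # -> result = 61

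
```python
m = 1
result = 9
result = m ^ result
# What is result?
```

Trace (tracking result):
m = 1  # -> m = 1
result = 9  # -> result = 9
result = m ^ result  # -> result = 8

Answer: 8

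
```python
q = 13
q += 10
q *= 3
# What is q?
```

Answer: 69

Derivation:
Trace (tracking q):
q = 13  # -> q = 13
q += 10  # -> q = 23
q *= 3  # -> q = 69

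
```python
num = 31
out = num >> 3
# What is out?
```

Trace (tracking out):
num = 31  # -> num = 31
out = num >> 3  # -> out = 3

Answer: 3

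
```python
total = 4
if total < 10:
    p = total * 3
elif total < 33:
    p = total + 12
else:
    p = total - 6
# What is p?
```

Trace (tracking p):
total = 4  # -> total = 4
if total < 10:  # condition is True
    p = total * 3  # -> p = 12

Answer: 12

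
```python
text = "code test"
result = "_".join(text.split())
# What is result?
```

Answer: 'code_test'

Derivation:
Trace (tracking result):
text = 'code test'  # -> text = 'code test'
result = '_'.join(text.split())  # -> result = 'code_test'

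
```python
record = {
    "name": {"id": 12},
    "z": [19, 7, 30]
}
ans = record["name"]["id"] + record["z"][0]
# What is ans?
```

Trace (tracking ans):
record = {'name': {'id': 12}, 'z': [19, 7, 30]}  # -> record = {'name': {'id': 12}, 'z': [19, 7, 30]}
ans = record['name']['id'] + record['z'][0]  # -> ans = 31

Answer: 31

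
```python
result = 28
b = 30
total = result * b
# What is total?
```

Answer: 840

Derivation:
Trace (tracking total):
result = 28  # -> result = 28
b = 30  # -> b = 30
total = result * b  # -> total = 840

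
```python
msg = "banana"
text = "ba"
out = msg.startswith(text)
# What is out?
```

Answer: True

Derivation:
Trace (tracking out):
msg = 'banana'  # -> msg = 'banana'
text = 'ba'  # -> text = 'ba'
out = msg.startswith(text)  # -> out = True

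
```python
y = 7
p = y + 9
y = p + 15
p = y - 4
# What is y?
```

Trace (tracking y):
y = 7  # -> y = 7
p = y + 9  # -> p = 16
y = p + 15  # -> y = 31
p = y - 4  # -> p = 27

Answer: 31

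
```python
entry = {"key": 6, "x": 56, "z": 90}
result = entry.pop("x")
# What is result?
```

Trace (tracking result):
entry = {'key': 6, 'x': 56, 'z': 90}  # -> entry = {'key': 6, 'x': 56, 'z': 90}
result = entry.pop('x')  # -> result = 56

Answer: 56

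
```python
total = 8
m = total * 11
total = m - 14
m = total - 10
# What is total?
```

Trace (tracking total):
total = 8  # -> total = 8
m = total * 11  # -> m = 88
total = m - 14  # -> total = 74
m = total - 10  # -> m = 64

Answer: 74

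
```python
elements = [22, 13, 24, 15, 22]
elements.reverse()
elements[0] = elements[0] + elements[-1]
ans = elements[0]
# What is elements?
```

Answer: [44, 15, 24, 13, 22]

Derivation:
Trace (tracking elements):
elements = [22, 13, 24, 15, 22]  # -> elements = [22, 13, 24, 15, 22]
elements.reverse()  # -> elements = [22, 15, 24, 13, 22]
elements[0] = elements[0] + elements[-1]  # -> elements = [44, 15, 24, 13, 22]
ans = elements[0]  # -> ans = 44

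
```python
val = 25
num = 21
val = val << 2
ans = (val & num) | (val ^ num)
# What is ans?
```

Answer: 117

Derivation:
Trace (tracking ans):
val = 25  # -> val = 25
num = 21  # -> num = 21
val = val << 2  # -> val = 100
ans = val & num | val ^ num  # -> ans = 117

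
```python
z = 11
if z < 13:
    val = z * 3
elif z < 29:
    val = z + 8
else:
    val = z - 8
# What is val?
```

Answer: 33

Derivation:
Trace (tracking val):
z = 11  # -> z = 11
if z < 13:  # condition is True
    val = z * 3  # -> val = 33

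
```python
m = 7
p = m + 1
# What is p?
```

Answer: 8

Derivation:
Trace (tracking p):
m = 7  # -> m = 7
p = m + 1  # -> p = 8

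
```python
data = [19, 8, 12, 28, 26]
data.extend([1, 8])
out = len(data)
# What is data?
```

Trace (tracking data):
data = [19, 8, 12, 28, 26]  # -> data = [19, 8, 12, 28, 26]
data.extend([1, 8])  # -> data = [19, 8, 12, 28, 26, 1, 8]
out = len(data)  # -> out = 7

Answer: [19, 8, 12, 28, 26, 1, 8]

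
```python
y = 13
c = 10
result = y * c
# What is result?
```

Trace (tracking result):
y = 13  # -> y = 13
c = 10  # -> c = 10
result = y * c  # -> result = 130

Answer: 130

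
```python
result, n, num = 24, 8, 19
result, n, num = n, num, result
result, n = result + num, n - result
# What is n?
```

Trace (tracking n):
result, n, num = (24, 8, 19)  # -> result = 24, n = 8, num = 19
result, n, num = (n, num, result)  # -> result = 8, n = 19, num = 24
result, n = (result + num, n - result)  # -> result = 32, n = 11

Answer: 11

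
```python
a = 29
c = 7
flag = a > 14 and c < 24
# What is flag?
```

Trace (tracking flag):
a = 29  # -> a = 29
c = 7  # -> c = 7
flag = a > 14 and c < 24  # -> flag = True

Answer: True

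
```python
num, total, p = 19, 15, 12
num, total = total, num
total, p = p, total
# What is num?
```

Trace (tracking num):
num, total, p = (19, 15, 12)  # -> num = 19, total = 15, p = 12
num, total = (total, num)  # -> num = 15, total = 19
total, p = (p, total)  # -> total = 12, p = 19

Answer: 15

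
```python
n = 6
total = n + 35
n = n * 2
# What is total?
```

Answer: 41

Derivation:
Trace (tracking total):
n = 6  # -> n = 6
total = n + 35  # -> total = 41
n = n * 2  # -> n = 12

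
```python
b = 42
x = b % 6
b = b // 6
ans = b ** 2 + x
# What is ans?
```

Answer: 49

Derivation:
Trace (tracking ans):
b = 42  # -> b = 42
x = b % 6  # -> x = 0
b = b // 6  # -> b = 7
ans = b ** 2 + x  # -> ans = 49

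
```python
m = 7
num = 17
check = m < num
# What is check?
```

Trace (tracking check):
m = 7  # -> m = 7
num = 17  # -> num = 17
check = m < num  # -> check = True

Answer: True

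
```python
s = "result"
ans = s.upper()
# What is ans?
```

Answer: 'RESULT'

Derivation:
Trace (tracking ans):
s = 'result'  # -> s = 'result'
ans = s.upper()  # -> ans = 'RESULT'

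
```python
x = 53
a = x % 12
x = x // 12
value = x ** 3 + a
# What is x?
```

Trace (tracking x):
x = 53  # -> x = 53
a = x % 12  # -> a = 5
x = x // 12  # -> x = 4
value = x ** 3 + a  # -> value = 69

Answer: 4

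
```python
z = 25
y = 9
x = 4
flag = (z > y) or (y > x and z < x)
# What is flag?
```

Answer: True

Derivation:
Trace (tracking flag):
z = 25  # -> z = 25
y = 9  # -> y = 9
x = 4  # -> x = 4
flag = z > y or (y > x and z < x)  # -> flag = True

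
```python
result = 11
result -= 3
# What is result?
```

Answer: 8

Derivation:
Trace (tracking result):
result = 11  # -> result = 11
result -= 3  # -> result = 8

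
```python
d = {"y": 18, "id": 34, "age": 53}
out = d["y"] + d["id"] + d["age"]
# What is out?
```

Answer: 105

Derivation:
Trace (tracking out):
d = {'y': 18, 'id': 34, 'age': 53}  # -> d = {'y': 18, 'id': 34, 'age': 53}
out = d['y'] + d['id'] + d['age']  # -> out = 105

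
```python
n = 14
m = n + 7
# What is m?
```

Trace (tracking m):
n = 14  # -> n = 14
m = n + 7  # -> m = 21

Answer: 21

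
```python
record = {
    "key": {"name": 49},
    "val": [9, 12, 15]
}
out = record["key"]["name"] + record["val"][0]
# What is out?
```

Answer: 58

Derivation:
Trace (tracking out):
record = {'key': {'name': 49}, 'val': [9, 12, 15]}  # -> record = {'key': {'name': 49}, 'val': [9, 12, 15]}
out = record['key']['name'] + record['val'][0]  # -> out = 58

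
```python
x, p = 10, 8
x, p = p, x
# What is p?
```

Answer: 10

Derivation:
Trace (tracking p):
x, p = (10, 8)  # -> x = 10, p = 8
x, p = (p, x)  # -> x = 8, p = 10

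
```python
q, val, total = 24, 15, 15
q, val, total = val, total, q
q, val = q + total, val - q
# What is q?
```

Answer: 39

Derivation:
Trace (tracking q):
q, val, total = (24, 15, 15)  # -> q = 24, val = 15, total = 15
q, val, total = (val, total, q)  # -> q = 15, val = 15, total = 24
q, val = (q + total, val - q)  # -> q = 39, val = 0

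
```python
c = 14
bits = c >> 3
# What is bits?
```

Trace (tracking bits):
c = 14  # -> c = 14
bits = c >> 3  # -> bits = 1

Answer: 1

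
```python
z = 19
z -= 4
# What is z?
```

Trace (tracking z):
z = 19  # -> z = 19
z -= 4  # -> z = 15

Answer: 15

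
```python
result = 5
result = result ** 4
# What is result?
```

Answer: 625

Derivation:
Trace (tracking result):
result = 5  # -> result = 5
result = result ** 4  # -> result = 625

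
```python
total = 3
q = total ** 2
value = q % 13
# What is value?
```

Trace (tracking value):
total = 3  # -> total = 3
q = total ** 2  # -> q = 9
value = q % 13  # -> value = 9

Answer: 9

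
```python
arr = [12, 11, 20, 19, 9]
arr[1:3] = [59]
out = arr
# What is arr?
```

Trace (tracking arr):
arr = [12, 11, 20, 19, 9]  # -> arr = [12, 11, 20, 19, 9]
arr[1:3] = [59]  # -> arr = [12, 59, 19, 9]
out = arr  # -> out = [12, 59, 19, 9]

Answer: [12, 59, 19, 9]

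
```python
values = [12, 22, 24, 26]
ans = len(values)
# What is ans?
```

Trace (tracking ans):
values = [12, 22, 24, 26]  # -> values = [12, 22, 24, 26]
ans = len(values)  # -> ans = 4

Answer: 4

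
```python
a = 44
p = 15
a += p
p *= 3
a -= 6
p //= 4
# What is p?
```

Trace (tracking p):
a = 44  # -> a = 44
p = 15  # -> p = 15
a += p  # -> a = 59
p *= 3  # -> p = 45
a -= 6  # -> a = 53
p //= 4  # -> p = 11

Answer: 11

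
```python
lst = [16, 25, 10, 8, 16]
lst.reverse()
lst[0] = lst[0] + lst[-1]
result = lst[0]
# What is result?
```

Trace (tracking result):
lst = [16, 25, 10, 8, 16]  # -> lst = [16, 25, 10, 8, 16]
lst.reverse()  # -> lst = [16, 8, 10, 25, 16]
lst[0] = lst[0] + lst[-1]  # -> lst = [32, 8, 10, 25, 16]
result = lst[0]  # -> result = 32

Answer: 32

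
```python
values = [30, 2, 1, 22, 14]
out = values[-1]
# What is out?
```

Answer: 14

Derivation:
Trace (tracking out):
values = [30, 2, 1, 22, 14]  # -> values = [30, 2, 1, 22, 14]
out = values[-1]  # -> out = 14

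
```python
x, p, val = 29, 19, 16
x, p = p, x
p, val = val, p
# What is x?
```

Answer: 19

Derivation:
Trace (tracking x):
x, p, val = (29, 19, 16)  # -> x = 29, p = 19, val = 16
x, p = (p, x)  # -> x = 19, p = 29
p, val = (val, p)  # -> p = 16, val = 29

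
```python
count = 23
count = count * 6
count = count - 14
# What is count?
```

Answer: 124

Derivation:
Trace (tracking count):
count = 23  # -> count = 23
count = count * 6  # -> count = 138
count = count - 14  # -> count = 124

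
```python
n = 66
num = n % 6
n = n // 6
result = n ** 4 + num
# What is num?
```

Answer: 0

Derivation:
Trace (tracking num):
n = 66  # -> n = 66
num = n % 6  # -> num = 0
n = n // 6  # -> n = 11
result = n ** 4 + num  # -> result = 14641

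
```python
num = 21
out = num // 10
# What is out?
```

Trace (tracking out):
num = 21  # -> num = 21
out = num // 10  # -> out = 2

Answer: 2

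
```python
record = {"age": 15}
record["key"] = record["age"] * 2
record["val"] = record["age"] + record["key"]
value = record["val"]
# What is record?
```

Trace (tracking record):
record = {'age': 15}  # -> record = {'age': 15}
record['key'] = record['age'] * 2  # -> record = {'age': 15, 'key': 30}
record['val'] = record['age'] + record['key']  # -> record = {'age': 15, 'key': 30, 'val': 45}
value = record['val']  # -> value = 45

Answer: {'age': 15, 'key': 30, 'val': 45}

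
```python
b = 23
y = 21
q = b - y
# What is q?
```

Answer: 2

Derivation:
Trace (tracking q):
b = 23  # -> b = 23
y = 21  # -> y = 21
q = b - y  # -> q = 2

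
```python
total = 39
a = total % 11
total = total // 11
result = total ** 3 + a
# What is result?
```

Answer: 33

Derivation:
Trace (tracking result):
total = 39  # -> total = 39
a = total % 11  # -> a = 6
total = total // 11  # -> total = 3
result = total ** 3 + a  # -> result = 33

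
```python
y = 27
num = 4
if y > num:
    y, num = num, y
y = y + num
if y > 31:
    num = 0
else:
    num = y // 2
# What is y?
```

Trace (tracking y):
y = 27  # -> y = 27
num = 4  # -> num = 4
if y > num:  # condition is True
    y, num = (num, y)  # -> y = 4, num = 27
y = y + num  # -> y = 31
if y > 31:  # condition is False
else:
    num = y // 2  # -> num = 15

Answer: 31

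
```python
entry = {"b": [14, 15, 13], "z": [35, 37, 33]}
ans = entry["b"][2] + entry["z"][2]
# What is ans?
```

Trace (tracking ans):
entry = {'b': [14, 15, 13], 'z': [35, 37, 33]}  # -> entry = {'b': [14, 15, 13], 'z': [35, 37, 33]}
ans = entry['b'][2] + entry['z'][2]  # -> ans = 46

Answer: 46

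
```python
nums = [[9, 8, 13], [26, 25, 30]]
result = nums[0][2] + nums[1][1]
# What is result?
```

Trace (tracking result):
nums = [[9, 8, 13], [26, 25, 30]]  # -> nums = [[9, 8, 13], [26, 25, 30]]
result = nums[0][2] + nums[1][1]  # -> result = 38

Answer: 38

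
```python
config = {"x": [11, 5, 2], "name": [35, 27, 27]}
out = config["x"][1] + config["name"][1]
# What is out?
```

Answer: 32

Derivation:
Trace (tracking out):
config = {'x': [11, 5, 2], 'name': [35, 27, 27]}  # -> config = {'x': [11, 5, 2], 'name': [35, 27, 27]}
out = config['x'][1] + config['name'][1]  # -> out = 32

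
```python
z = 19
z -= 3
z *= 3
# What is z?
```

Answer: 48

Derivation:
Trace (tracking z):
z = 19  # -> z = 19
z -= 3  # -> z = 16
z *= 3  # -> z = 48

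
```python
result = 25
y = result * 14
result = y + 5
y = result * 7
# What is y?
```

Trace (tracking y):
result = 25  # -> result = 25
y = result * 14  # -> y = 350
result = y + 5  # -> result = 355
y = result * 7  # -> y = 2485

Answer: 2485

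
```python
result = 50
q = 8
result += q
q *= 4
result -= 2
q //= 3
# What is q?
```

Answer: 10

Derivation:
Trace (tracking q):
result = 50  # -> result = 50
q = 8  # -> q = 8
result += q  # -> result = 58
q *= 4  # -> q = 32
result -= 2  # -> result = 56
q //= 3  # -> q = 10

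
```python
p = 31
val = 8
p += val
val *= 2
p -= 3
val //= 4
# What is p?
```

Trace (tracking p):
p = 31  # -> p = 31
val = 8  # -> val = 8
p += val  # -> p = 39
val *= 2  # -> val = 16
p -= 3  # -> p = 36
val //= 4  # -> val = 4

Answer: 36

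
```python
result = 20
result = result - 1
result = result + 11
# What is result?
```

Answer: 30

Derivation:
Trace (tracking result):
result = 20  # -> result = 20
result = result - 1  # -> result = 19
result = result + 11  # -> result = 30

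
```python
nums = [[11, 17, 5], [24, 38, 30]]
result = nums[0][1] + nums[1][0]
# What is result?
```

Answer: 41

Derivation:
Trace (tracking result):
nums = [[11, 17, 5], [24, 38, 30]]  # -> nums = [[11, 17, 5], [24, 38, 30]]
result = nums[0][1] + nums[1][0]  # -> result = 41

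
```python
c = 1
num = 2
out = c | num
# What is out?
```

Answer: 3

Derivation:
Trace (tracking out):
c = 1  # -> c = 1
num = 2  # -> num = 2
out = c | num  # -> out = 3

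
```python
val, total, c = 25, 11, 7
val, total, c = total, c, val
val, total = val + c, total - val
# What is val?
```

Trace (tracking val):
val, total, c = (25, 11, 7)  # -> val = 25, total = 11, c = 7
val, total, c = (total, c, val)  # -> val = 11, total = 7, c = 25
val, total = (val + c, total - val)  # -> val = 36, total = -4

Answer: 36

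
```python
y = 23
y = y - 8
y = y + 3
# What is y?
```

Trace (tracking y):
y = 23  # -> y = 23
y = y - 8  # -> y = 15
y = y + 3  # -> y = 18

Answer: 18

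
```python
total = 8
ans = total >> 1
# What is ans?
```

Trace (tracking ans):
total = 8  # -> total = 8
ans = total >> 1  # -> ans = 4

Answer: 4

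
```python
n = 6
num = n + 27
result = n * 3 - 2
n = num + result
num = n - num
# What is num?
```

Answer: 16

Derivation:
Trace (tracking num):
n = 6  # -> n = 6
num = n + 27  # -> num = 33
result = n * 3 - 2  # -> result = 16
n = num + result  # -> n = 49
num = n - num  # -> num = 16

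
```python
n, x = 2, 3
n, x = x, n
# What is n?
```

Answer: 3

Derivation:
Trace (tracking n):
n, x = (2, 3)  # -> n = 2, x = 3
n, x = (x, n)  # -> n = 3, x = 2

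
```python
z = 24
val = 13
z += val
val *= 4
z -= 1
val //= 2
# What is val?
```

Answer: 26

Derivation:
Trace (tracking val):
z = 24  # -> z = 24
val = 13  # -> val = 13
z += val  # -> z = 37
val *= 4  # -> val = 52
z -= 1  # -> z = 36
val //= 2  # -> val = 26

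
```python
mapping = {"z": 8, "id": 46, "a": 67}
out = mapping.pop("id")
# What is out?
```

Trace (tracking out):
mapping = {'z': 8, 'id': 46, 'a': 67}  # -> mapping = {'z': 8, 'id': 46, 'a': 67}
out = mapping.pop('id')  # -> out = 46

Answer: 46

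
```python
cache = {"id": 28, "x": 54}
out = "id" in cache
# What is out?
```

Trace (tracking out):
cache = {'id': 28, 'x': 54}  # -> cache = {'id': 28, 'x': 54}
out = 'id' in cache  # -> out = True

Answer: True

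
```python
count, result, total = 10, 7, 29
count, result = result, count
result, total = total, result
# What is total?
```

Answer: 10

Derivation:
Trace (tracking total):
count, result, total = (10, 7, 29)  # -> count = 10, result = 7, total = 29
count, result = (result, count)  # -> count = 7, result = 10
result, total = (total, result)  # -> result = 29, total = 10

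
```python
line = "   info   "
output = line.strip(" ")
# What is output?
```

Answer: 'info'

Derivation:
Trace (tracking output):
line = '   info   '  # -> line = '   info   '
output = line.strip(' ')  # -> output = 'info'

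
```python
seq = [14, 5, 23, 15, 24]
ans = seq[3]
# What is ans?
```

Trace (tracking ans):
seq = [14, 5, 23, 15, 24]  # -> seq = [14, 5, 23, 15, 24]
ans = seq[3]  # -> ans = 15

Answer: 15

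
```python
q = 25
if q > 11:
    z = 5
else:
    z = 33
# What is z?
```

Answer: 5

Derivation:
Trace (tracking z):
q = 25  # -> q = 25
if q > 11:  # condition is True
    z = 5  # -> z = 5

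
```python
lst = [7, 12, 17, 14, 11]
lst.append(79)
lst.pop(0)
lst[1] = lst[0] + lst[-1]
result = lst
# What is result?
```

Answer: [12, 91, 14, 11, 79]

Derivation:
Trace (tracking result):
lst = [7, 12, 17, 14, 11]  # -> lst = [7, 12, 17, 14, 11]
lst.append(79)  # -> lst = [7, 12, 17, 14, 11, 79]
lst.pop(0)  # -> lst = [12, 17, 14, 11, 79]
lst[1] = lst[0] + lst[-1]  # -> lst = [12, 91, 14, 11, 79]
result = lst  # -> result = [12, 91, 14, 11, 79]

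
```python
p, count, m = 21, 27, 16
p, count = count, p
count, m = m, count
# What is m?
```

Answer: 21

Derivation:
Trace (tracking m):
p, count, m = (21, 27, 16)  # -> p = 21, count = 27, m = 16
p, count = (count, p)  # -> p = 27, count = 21
count, m = (m, count)  # -> count = 16, m = 21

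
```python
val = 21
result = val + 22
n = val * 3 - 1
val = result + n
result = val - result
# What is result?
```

Trace (tracking result):
val = 21  # -> val = 21
result = val + 22  # -> result = 43
n = val * 3 - 1  # -> n = 62
val = result + n  # -> val = 105
result = val - result  # -> result = 62

Answer: 62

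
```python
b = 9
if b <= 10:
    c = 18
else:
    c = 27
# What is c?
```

Answer: 18

Derivation:
Trace (tracking c):
b = 9  # -> b = 9
if b <= 10:  # condition is True
    c = 18  # -> c = 18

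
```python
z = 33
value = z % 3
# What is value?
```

Answer: 0

Derivation:
Trace (tracking value):
z = 33  # -> z = 33
value = z % 3  # -> value = 0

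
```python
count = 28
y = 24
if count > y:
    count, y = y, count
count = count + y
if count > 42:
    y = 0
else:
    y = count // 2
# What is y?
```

Trace (tracking y):
count = 28  # -> count = 28
y = 24  # -> y = 24
if count > y:  # condition is True
    count, y = (y, count)  # -> count = 24, y = 28
count = count + y  # -> count = 52
if count > 42:  # condition is True
    y = 0  # -> y = 0

Answer: 0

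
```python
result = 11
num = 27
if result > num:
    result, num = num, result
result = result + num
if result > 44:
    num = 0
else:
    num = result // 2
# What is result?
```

Trace (tracking result):
result = 11  # -> result = 11
num = 27  # -> num = 27
if result > num:  # condition is False
result = result + num  # -> result = 38
if result > 44:  # condition is False
else:
    num = result // 2  # -> num = 19

Answer: 38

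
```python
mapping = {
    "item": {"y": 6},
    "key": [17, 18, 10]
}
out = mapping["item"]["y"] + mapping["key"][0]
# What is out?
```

Answer: 23

Derivation:
Trace (tracking out):
mapping = {'item': {'y': 6}, 'key': [17, 18, 10]}  # -> mapping = {'item': {'y': 6}, 'key': [17, 18, 10]}
out = mapping['item']['y'] + mapping['key'][0]  # -> out = 23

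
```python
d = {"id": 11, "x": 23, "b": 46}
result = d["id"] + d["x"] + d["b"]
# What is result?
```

Trace (tracking result):
d = {'id': 11, 'x': 23, 'b': 46}  # -> d = {'id': 11, 'x': 23, 'b': 46}
result = d['id'] + d['x'] + d['b']  # -> result = 80

Answer: 80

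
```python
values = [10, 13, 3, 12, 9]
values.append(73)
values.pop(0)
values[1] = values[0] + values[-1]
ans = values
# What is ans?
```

Answer: [13, 86, 12, 9, 73]

Derivation:
Trace (tracking ans):
values = [10, 13, 3, 12, 9]  # -> values = [10, 13, 3, 12, 9]
values.append(73)  # -> values = [10, 13, 3, 12, 9, 73]
values.pop(0)  # -> values = [13, 3, 12, 9, 73]
values[1] = values[0] + values[-1]  # -> values = [13, 86, 12, 9, 73]
ans = values  # -> ans = [13, 86, 12, 9, 73]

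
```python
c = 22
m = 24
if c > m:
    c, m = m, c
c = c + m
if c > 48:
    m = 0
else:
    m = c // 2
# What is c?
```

Trace (tracking c):
c = 22  # -> c = 22
m = 24  # -> m = 24
if c > m:  # condition is False
c = c + m  # -> c = 46
if c > 48:  # condition is False
else:
    m = c // 2  # -> m = 23

Answer: 46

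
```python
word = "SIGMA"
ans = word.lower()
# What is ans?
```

Answer: 'sigma'

Derivation:
Trace (tracking ans):
word = 'SIGMA'  # -> word = 'SIGMA'
ans = word.lower()  # -> ans = 'sigma'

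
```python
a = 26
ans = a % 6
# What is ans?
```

Trace (tracking ans):
a = 26  # -> a = 26
ans = a % 6  # -> ans = 2

Answer: 2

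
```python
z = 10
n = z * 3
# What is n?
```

Trace (tracking n):
z = 10  # -> z = 10
n = z * 3  # -> n = 30

Answer: 30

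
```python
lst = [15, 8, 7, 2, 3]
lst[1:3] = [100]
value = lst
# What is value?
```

Answer: [15, 100, 2, 3]

Derivation:
Trace (tracking value):
lst = [15, 8, 7, 2, 3]  # -> lst = [15, 8, 7, 2, 3]
lst[1:3] = [100]  # -> lst = [15, 100, 2, 3]
value = lst  # -> value = [15, 100, 2, 3]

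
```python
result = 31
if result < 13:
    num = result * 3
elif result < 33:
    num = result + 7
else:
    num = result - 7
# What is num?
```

Trace (tracking num):
result = 31  # -> result = 31
if result < 13:  # condition is False
elif result < 33:  # condition is True
    num = result + 7  # -> num = 38

Answer: 38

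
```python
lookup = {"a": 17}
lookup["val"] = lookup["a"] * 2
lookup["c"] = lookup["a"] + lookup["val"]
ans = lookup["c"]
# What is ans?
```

Answer: 51

Derivation:
Trace (tracking ans):
lookup = {'a': 17}  # -> lookup = {'a': 17}
lookup['val'] = lookup['a'] * 2  # -> lookup = {'a': 17, 'val': 34}
lookup['c'] = lookup['a'] + lookup['val']  # -> lookup = {'a': 17, 'val': 34, 'c': 51}
ans = lookup['c']  # -> ans = 51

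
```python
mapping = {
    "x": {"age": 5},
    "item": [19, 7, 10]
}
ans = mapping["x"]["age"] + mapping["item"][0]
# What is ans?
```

Answer: 24

Derivation:
Trace (tracking ans):
mapping = {'x': {'age': 5}, 'item': [19, 7, 10]}  # -> mapping = {'x': {'age': 5}, 'item': [19, 7, 10]}
ans = mapping['x']['age'] + mapping['item'][0]  # -> ans = 24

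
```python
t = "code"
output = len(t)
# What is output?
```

Trace (tracking output):
t = 'code'  # -> t = 'code'
output = len(t)  # -> output = 4

Answer: 4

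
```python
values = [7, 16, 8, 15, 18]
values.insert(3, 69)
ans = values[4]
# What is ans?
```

Trace (tracking ans):
values = [7, 16, 8, 15, 18]  # -> values = [7, 16, 8, 15, 18]
values.insert(3, 69)  # -> values = [7, 16, 8, 69, 15, 18]
ans = values[4]  # -> ans = 15

Answer: 15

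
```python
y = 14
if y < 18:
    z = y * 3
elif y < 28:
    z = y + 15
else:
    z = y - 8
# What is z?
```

Answer: 42

Derivation:
Trace (tracking z):
y = 14  # -> y = 14
if y < 18:  # condition is True
    z = y * 3  # -> z = 42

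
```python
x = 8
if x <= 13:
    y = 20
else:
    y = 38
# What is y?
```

Answer: 20

Derivation:
Trace (tracking y):
x = 8  # -> x = 8
if x <= 13:  # condition is True
    y = 20  # -> y = 20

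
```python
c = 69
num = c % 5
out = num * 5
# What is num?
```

Answer: 4

Derivation:
Trace (tracking num):
c = 69  # -> c = 69
num = c % 5  # -> num = 4
out = num * 5  # -> out = 20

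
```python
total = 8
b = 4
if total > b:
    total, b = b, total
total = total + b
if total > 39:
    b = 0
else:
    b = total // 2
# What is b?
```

Answer: 6

Derivation:
Trace (tracking b):
total = 8  # -> total = 8
b = 4  # -> b = 4
if total > b:  # condition is True
    total, b = (b, total)  # -> total = 4, b = 8
total = total + b  # -> total = 12
if total > 39:  # condition is False
else:
    b = total // 2  # -> b = 6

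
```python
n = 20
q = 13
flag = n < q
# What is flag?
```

Trace (tracking flag):
n = 20  # -> n = 20
q = 13  # -> q = 13
flag = n < q  # -> flag = False

Answer: False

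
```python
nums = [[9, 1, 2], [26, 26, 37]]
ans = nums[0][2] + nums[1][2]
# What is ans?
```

Trace (tracking ans):
nums = [[9, 1, 2], [26, 26, 37]]  # -> nums = [[9, 1, 2], [26, 26, 37]]
ans = nums[0][2] + nums[1][2]  # -> ans = 39

Answer: 39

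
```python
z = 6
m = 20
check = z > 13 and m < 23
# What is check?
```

Trace (tracking check):
z = 6  # -> z = 6
m = 20  # -> m = 20
check = z > 13 and m < 23  # -> check = False

Answer: False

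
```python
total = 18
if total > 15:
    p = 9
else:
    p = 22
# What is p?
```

Answer: 9

Derivation:
Trace (tracking p):
total = 18  # -> total = 18
if total > 15:  # condition is True
    p = 9  # -> p = 9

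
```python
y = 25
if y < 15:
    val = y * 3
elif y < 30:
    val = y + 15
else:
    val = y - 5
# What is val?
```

Answer: 40

Derivation:
Trace (tracking val):
y = 25  # -> y = 25
if y < 15:  # condition is False
elif y < 30:  # condition is True
    val = y + 15  # -> val = 40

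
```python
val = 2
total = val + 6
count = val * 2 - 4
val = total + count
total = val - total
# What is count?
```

Answer: 0

Derivation:
Trace (tracking count):
val = 2  # -> val = 2
total = val + 6  # -> total = 8
count = val * 2 - 4  # -> count = 0
val = total + count  # -> val = 8
total = val - total  # -> total = 0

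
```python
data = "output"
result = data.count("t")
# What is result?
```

Trace (tracking result):
data = 'output'  # -> data = 'output'
result = data.count('t')  # -> result = 2

Answer: 2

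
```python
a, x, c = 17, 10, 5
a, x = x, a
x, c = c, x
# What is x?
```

Answer: 5

Derivation:
Trace (tracking x):
a, x, c = (17, 10, 5)  # -> a = 17, x = 10, c = 5
a, x = (x, a)  # -> a = 10, x = 17
x, c = (c, x)  # -> x = 5, c = 17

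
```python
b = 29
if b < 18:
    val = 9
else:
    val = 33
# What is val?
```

Trace (tracking val):
b = 29  # -> b = 29
if b < 18:  # condition is False
else:
    val = 33  # -> val = 33

Answer: 33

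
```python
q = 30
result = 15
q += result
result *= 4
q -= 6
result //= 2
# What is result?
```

Answer: 30

Derivation:
Trace (tracking result):
q = 30  # -> q = 30
result = 15  # -> result = 15
q += result  # -> q = 45
result *= 4  # -> result = 60
q -= 6  # -> q = 39
result //= 2  # -> result = 30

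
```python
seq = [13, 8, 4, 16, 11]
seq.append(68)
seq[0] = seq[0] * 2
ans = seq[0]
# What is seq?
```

Trace (tracking seq):
seq = [13, 8, 4, 16, 11]  # -> seq = [13, 8, 4, 16, 11]
seq.append(68)  # -> seq = [13, 8, 4, 16, 11, 68]
seq[0] = seq[0] * 2  # -> seq = [26, 8, 4, 16, 11, 68]
ans = seq[0]  # -> ans = 26

Answer: [26, 8, 4, 16, 11, 68]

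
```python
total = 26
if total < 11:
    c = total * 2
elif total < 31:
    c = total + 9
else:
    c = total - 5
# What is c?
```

Answer: 35

Derivation:
Trace (tracking c):
total = 26  # -> total = 26
if total < 11:  # condition is False
elif total < 31:  # condition is True
    c = total + 9  # -> c = 35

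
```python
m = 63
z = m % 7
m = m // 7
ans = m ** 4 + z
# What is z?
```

Answer: 0

Derivation:
Trace (tracking z):
m = 63  # -> m = 63
z = m % 7  # -> z = 0
m = m // 7  # -> m = 9
ans = m ** 4 + z  # -> ans = 6561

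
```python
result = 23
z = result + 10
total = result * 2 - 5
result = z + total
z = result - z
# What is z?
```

Answer: 41

Derivation:
Trace (tracking z):
result = 23  # -> result = 23
z = result + 10  # -> z = 33
total = result * 2 - 5  # -> total = 41
result = z + total  # -> result = 74
z = result - z  # -> z = 41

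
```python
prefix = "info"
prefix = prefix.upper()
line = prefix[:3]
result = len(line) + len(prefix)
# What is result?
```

Trace (tracking result):
prefix = 'info'  # -> prefix = 'info'
prefix = prefix.upper()  # -> prefix = 'INFO'
line = prefix[:3]  # -> line = 'INF'
result = len(line) + len(prefix)  # -> result = 7

Answer: 7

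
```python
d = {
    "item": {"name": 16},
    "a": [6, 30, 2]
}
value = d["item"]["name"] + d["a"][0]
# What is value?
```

Answer: 22

Derivation:
Trace (tracking value):
d = {'item': {'name': 16}, 'a': [6, 30, 2]}  # -> d = {'item': {'name': 16}, 'a': [6, 30, 2]}
value = d['item']['name'] + d['a'][0]  # -> value = 22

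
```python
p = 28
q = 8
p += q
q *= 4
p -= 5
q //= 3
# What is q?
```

Answer: 10

Derivation:
Trace (tracking q):
p = 28  # -> p = 28
q = 8  # -> q = 8
p += q  # -> p = 36
q *= 4  # -> q = 32
p -= 5  # -> p = 31
q //= 3  # -> q = 10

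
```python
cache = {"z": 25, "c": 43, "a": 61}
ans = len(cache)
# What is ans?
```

Answer: 3

Derivation:
Trace (tracking ans):
cache = {'z': 25, 'c': 43, 'a': 61}  # -> cache = {'z': 25, 'c': 43, 'a': 61}
ans = len(cache)  # -> ans = 3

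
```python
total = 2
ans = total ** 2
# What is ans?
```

Trace (tracking ans):
total = 2  # -> total = 2
ans = total ** 2  # -> ans = 4

Answer: 4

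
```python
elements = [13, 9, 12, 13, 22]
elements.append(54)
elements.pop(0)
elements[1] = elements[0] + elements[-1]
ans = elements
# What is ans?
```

Trace (tracking ans):
elements = [13, 9, 12, 13, 22]  # -> elements = [13, 9, 12, 13, 22]
elements.append(54)  # -> elements = [13, 9, 12, 13, 22, 54]
elements.pop(0)  # -> elements = [9, 12, 13, 22, 54]
elements[1] = elements[0] + elements[-1]  # -> elements = [9, 63, 13, 22, 54]
ans = elements  # -> ans = [9, 63, 13, 22, 54]

Answer: [9, 63, 13, 22, 54]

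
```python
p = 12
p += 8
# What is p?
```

Trace (tracking p):
p = 12  # -> p = 12
p += 8  # -> p = 20

Answer: 20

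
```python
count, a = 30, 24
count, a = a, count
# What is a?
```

Trace (tracking a):
count, a = (30, 24)  # -> count = 30, a = 24
count, a = (a, count)  # -> count = 24, a = 30

Answer: 30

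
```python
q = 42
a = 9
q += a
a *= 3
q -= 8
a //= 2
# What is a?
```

Answer: 13

Derivation:
Trace (tracking a):
q = 42  # -> q = 42
a = 9  # -> a = 9
q += a  # -> q = 51
a *= 3  # -> a = 27
q -= 8  # -> q = 43
a //= 2  # -> a = 13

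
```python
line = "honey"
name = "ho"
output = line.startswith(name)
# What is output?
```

Trace (tracking output):
line = 'honey'  # -> line = 'honey'
name = 'ho'  # -> name = 'ho'
output = line.startswith(name)  # -> output = True

Answer: True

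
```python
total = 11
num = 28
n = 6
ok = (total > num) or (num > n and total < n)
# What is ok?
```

Answer: False

Derivation:
Trace (tracking ok):
total = 11  # -> total = 11
num = 28  # -> num = 28
n = 6  # -> n = 6
ok = total > num or (num > n and total < n)  # -> ok = False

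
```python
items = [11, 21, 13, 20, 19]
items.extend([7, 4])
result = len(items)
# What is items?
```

Answer: [11, 21, 13, 20, 19, 7, 4]

Derivation:
Trace (tracking items):
items = [11, 21, 13, 20, 19]  # -> items = [11, 21, 13, 20, 19]
items.extend([7, 4])  # -> items = [11, 21, 13, 20, 19, 7, 4]
result = len(items)  # -> result = 7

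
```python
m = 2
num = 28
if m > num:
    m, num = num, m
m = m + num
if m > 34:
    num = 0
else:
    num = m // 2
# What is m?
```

Trace (tracking m):
m = 2  # -> m = 2
num = 28  # -> num = 28
if m > num:  # condition is False
m = m + num  # -> m = 30
if m > 34:  # condition is False
else:
    num = m // 2  # -> num = 15

Answer: 30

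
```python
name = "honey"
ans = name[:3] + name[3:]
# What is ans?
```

Answer: 'honey'

Derivation:
Trace (tracking ans):
name = 'honey'  # -> name = 'honey'
ans = name[:3] + name[3:]  # -> ans = 'honey'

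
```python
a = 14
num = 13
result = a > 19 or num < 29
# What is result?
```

Answer: True

Derivation:
Trace (tracking result):
a = 14  # -> a = 14
num = 13  # -> num = 13
result = a > 19 or num < 29  # -> result = True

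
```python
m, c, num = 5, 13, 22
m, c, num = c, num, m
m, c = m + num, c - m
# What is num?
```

Trace (tracking num):
m, c, num = (5, 13, 22)  # -> m = 5, c = 13, num = 22
m, c, num = (c, num, m)  # -> m = 13, c = 22, num = 5
m, c = (m + num, c - m)  # -> m = 18, c = 9

Answer: 5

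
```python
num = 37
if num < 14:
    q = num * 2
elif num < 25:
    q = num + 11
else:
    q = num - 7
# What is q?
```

Trace (tracking q):
num = 37  # -> num = 37
if num < 14:  # condition is False
elif num < 25:  # condition is False
else:
    q = num - 7  # -> q = 30

Answer: 30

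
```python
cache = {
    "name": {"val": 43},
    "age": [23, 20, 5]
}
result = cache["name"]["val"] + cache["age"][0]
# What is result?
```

Answer: 66

Derivation:
Trace (tracking result):
cache = {'name': {'val': 43}, 'age': [23, 20, 5]}  # -> cache = {'name': {'val': 43}, 'age': [23, 20, 5]}
result = cache['name']['val'] + cache['age'][0]  # -> result = 66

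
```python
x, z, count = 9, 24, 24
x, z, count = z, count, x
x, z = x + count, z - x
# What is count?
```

Trace (tracking count):
x, z, count = (9, 24, 24)  # -> x = 9, z = 24, count = 24
x, z, count = (z, count, x)  # -> x = 24, z = 24, count = 9
x, z = (x + count, z - x)  # -> x = 33, z = 0

Answer: 9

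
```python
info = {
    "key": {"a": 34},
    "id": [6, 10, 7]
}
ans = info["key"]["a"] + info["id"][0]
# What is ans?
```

Trace (tracking ans):
info = {'key': {'a': 34}, 'id': [6, 10, 7]}  # -> info = {'key': {'a': 34}, 'id': [6, 10, 7]}
ans = info['key']['a'] + info['id'][0]  # -> ans = 40

Answer: 40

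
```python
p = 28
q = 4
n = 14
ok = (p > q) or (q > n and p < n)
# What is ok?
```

Answer: True

Derivation:
Trace (tracking ok):
p = 28  # -> p = 28
q = 4  # -> q = 4
n = 14  # -> n = 14
ok = p > q or (q > n and p < n)  # -> ok = True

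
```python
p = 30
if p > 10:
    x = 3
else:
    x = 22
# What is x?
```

Answer: 3

Derivation:
Trace (tracking x):
p = 30  # -> p = 30
if p > 10:  # condition is True
    x = 3  # -> x = 3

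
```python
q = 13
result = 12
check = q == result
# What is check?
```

Trace (tracking check):
q = 13  # -> q = 13
result = 12  # -> result = 12
check = q == result  # -> check = False

Answer: False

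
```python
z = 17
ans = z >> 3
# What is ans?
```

Trace (tracking ans):
z = 17  # -> z = 17
ans = z >> 3  # -> ans = 2

Answer: 2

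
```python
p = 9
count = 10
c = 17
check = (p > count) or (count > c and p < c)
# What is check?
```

Answer: False

Derivation:
Trace (tracking check):
p = 9  # -> p = 9
count = 10  # -> count = 10
c = 17  # -> c = 17
check = p > count or (count > c and p < c)  # -> check = False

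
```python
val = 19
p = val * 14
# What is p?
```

Answer: 266

Derivation:
Trace (tracking p):
val = 19  # -> val = 19
p = val * 14  # -> p = 266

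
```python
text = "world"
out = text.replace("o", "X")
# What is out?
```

Answer: 'wXrld'

Derivation:
Trace (tracking out):
text = 'world'  # -> text = 'world'
out = text.replace('o', 'X')  # -> out = 'wXrld'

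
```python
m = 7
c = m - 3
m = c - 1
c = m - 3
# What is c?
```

Trace (tracking c):
m = 7  # -> m = 7
c = m - 3  # -> c = 4
m = c - 1  # -> m = 3
c = m - 3  # -> c = 0

Answer: 0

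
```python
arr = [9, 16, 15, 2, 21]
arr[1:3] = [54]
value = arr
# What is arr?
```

Trace (tracking arr):
arr = [9, 16, 15, 2, 21]  # -> arr = [9, 16, 15, 2, 21]
arr[1:3] = [54]  # -> arr = [9, 54, 2, 21]
value = arr  # -> value = [9, 54, 2, 21]

Answer: [9, 54, 2, 21]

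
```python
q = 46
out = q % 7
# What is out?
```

Answer: 4

Derivation:
Trace (tracking out):
q = 46  # -> q = 46
out = q % 7  # -> out = 4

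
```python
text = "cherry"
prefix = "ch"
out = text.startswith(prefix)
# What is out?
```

Trace (tracking out):
text = 'cherry'  # -> text = 'cherry'
prefix = 'ch'  # -> prefix = 'ch'
out = text.startswith(prefix)  # -> out = True

Answer: True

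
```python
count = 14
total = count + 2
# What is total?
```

Answer: 16

Derivation:
Trace (tracking total):
count = 14  # -> count = 14
total = count + 2  # -> total = 16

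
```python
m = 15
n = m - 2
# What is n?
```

Answer: 13

Derivation:
Trace (tracking n):
m = 15  # -> m = 15
n = m - 2  # -> n = 13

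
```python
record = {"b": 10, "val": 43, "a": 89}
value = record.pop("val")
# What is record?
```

Trace (tracking record):
record = {'b': 10, 'val': 43, 'a': 89}  # -> record = {'b': 10, 'val': 43, 'a': 89}
value = record.pop('val')  # -> value = 43

Answer: {'b': 10, 'a': 89}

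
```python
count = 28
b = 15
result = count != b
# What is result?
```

Trace (tracking result):
count = 28  # -> count = 28
b = 15  # -> b = 15
result = count != b  # -> result = True

Answer: True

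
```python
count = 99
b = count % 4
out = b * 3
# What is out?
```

Answer: 9

Derivation:
Trace (tracking out):
count = 99  # -> count = 99
b = count % 4  # -> b = 3
out = b * 3  # -> out = 9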